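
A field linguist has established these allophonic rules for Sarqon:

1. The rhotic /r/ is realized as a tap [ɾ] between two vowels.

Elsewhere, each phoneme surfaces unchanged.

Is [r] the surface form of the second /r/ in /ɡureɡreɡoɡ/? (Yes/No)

Yes

/r/ (between /ɡ/ and /e/): rule 1 targets it, but not between two vowels → unchanged [r].
The actual realization is [r], which matches [r].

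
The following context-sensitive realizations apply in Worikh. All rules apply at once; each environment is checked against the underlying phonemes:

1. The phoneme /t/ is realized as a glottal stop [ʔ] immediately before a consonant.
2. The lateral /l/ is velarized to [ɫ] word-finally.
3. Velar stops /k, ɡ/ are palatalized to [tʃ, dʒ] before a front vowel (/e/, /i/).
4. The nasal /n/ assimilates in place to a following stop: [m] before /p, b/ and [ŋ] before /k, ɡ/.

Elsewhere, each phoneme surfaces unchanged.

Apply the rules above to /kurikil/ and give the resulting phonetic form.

/k/ — word-initial; rule 3 does not apply here → [k].
/u/ (between /k/ and /r/) is unaffected → [u].
/r/ (between /u/ and /i/) is unaffected → [r].
/i/ — not in any rule's target class → [i].
/k/ (between /i/ and /i/) occurs before a front vowel → [tʃ] by rule 3.
/i/ stays [i].
/l/ (word-final): word-finally, so rule 2 applies → [ɫ].

[kuritʃiɫ]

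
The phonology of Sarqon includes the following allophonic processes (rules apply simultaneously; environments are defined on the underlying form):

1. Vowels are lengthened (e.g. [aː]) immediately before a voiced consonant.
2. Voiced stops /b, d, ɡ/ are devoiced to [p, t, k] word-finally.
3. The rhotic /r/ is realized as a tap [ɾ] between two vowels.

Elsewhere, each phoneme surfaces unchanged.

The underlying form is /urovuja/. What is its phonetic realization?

/u/ (word-initial) occurs before a voiced consonant → [uː] by rule 1.
Rule 3 applies to /r/ (between /u/ and /o/: between two vowels) → [ɾ].
/o/ (between /r/ and /v/): before a voiced consonant, so rule 1 applies → [oː].
/v/ stays [v].
/u/ (between /v/ and /j/): before a voiced consonant, so rule 1 applies → [uː].
/j/ stays [j].
/a/ (word-final) is in the target of rule 1 but the environment (before a voiced consonant) is not met → [a].

[uːɾoːvuːja]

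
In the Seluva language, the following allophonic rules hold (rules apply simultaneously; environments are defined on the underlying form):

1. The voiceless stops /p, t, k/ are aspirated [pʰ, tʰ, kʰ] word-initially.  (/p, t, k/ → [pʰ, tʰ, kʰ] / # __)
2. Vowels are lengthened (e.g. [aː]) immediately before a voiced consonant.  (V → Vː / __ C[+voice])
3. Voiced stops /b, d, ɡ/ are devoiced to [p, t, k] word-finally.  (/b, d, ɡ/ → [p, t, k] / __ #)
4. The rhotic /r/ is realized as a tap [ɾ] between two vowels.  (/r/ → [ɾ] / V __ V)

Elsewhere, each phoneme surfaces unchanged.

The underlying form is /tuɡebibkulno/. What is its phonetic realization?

[tʰuːɡeːbiːbkuːlno]

Rule 1 applies to /t/ (word-initial: word-initially) → [tʰ].
/u/ — between /t/ and /ɡ/, before a voiced consonant — surfaces as [uː] (rule 2).
/ɡ/ (between /u/ and /e/) fails the environment for rule 3, so it stays [ɡ].
/e/ meets the environment for rule 2 (before a voiced consonant) → [eː].
/b/ (between /e/ and /i/) fails the environment for rule 3, so it stays [b].
/i/ meets the environment for rule 2 (before a voiced consonant) → [iː].
/b/ (between /i/ and /k/) is in the target of rule 3 but the environment (word-finally) is not met → [b].
/k/ (between /b/ and /u/) is in the target of rule 1 but the environment (word-initially) is not met → [k].
/u/ (between /k/ and /l/): before a voiced consonant, so rule 2 applies → [uː].
/o/ (word-final): rule 2 targets it, but not before a voiced consonant → unchanged [o].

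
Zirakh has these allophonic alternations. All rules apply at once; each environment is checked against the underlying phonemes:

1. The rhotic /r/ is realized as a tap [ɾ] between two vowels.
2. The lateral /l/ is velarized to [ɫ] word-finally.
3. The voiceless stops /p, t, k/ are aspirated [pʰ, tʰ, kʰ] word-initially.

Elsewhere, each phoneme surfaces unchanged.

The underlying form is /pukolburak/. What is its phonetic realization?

[pʰukolbuɾak]

/p/ (word-initial) occurs word-initially → [pʰ] by rule 3.
/u/ (between /p/ and /k/) is unaffected → [u].
/k/ (between /u/ and /o/): rule 3 targets it, but not word-initially → unchanged [k].
/o/ (between /k/ and /l/) is unaffected → [o].
/l/ (between /o/ and /b/) is in the target of rule 2 but the environment (word-finally) is not met → [l].
/b/ — not in any rule's target class → [b].
/u/ stays [u].
/r/ — between /u/ and /a/, between two vowels — surfaces as [ɾ] (rule 1).
/a/ (between /r/ and /k/): no rule targets it → [a].
/k/ — word-final; rule 3 does not apply here → [k].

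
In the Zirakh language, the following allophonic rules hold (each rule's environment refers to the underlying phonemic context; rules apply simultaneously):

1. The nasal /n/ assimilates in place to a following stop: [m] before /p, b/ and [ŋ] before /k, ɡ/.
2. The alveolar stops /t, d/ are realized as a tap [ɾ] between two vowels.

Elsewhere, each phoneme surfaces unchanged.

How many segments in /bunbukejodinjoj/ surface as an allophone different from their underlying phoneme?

2

Segments that undergo a rule: /n/ → [m] (rule 1); /d/ → [ɾ] (rule 2).
All other segments surface unchanged.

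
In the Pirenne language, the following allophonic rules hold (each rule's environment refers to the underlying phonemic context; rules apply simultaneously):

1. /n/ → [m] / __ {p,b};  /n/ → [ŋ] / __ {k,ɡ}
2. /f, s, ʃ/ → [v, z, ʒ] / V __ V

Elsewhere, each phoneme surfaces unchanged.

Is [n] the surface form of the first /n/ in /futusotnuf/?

Yes

/n/ (between /t/ and /u/) is in the target of rule 1 but the environment (before a labial or velar stop) is not met → [n].
The actual realization is [n], which matches [n].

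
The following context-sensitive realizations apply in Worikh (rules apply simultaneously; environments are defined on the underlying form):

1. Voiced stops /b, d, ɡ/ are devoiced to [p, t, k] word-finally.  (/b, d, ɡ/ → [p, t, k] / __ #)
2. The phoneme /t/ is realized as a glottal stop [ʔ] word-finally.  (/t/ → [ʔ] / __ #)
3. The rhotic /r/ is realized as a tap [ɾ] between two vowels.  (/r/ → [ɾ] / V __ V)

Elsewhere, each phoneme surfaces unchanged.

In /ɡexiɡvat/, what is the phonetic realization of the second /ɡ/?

/ɡ/ (between /i/ and /v/) is in the target of rule 1 but the environment (word-finally) is not met → [ɡ].

[ɡ]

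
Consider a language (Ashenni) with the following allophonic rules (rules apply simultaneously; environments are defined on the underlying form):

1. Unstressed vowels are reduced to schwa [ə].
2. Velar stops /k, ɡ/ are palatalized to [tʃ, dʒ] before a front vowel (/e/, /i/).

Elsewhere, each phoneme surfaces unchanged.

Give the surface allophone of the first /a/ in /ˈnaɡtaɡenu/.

/a/ (between /n/ and /ɡ/): rule 1 targets it, but not in an unstressed syllable → unchanged [a].

[a]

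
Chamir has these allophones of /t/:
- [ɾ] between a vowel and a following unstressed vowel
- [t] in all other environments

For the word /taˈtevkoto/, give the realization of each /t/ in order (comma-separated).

[t], [t], [ɾ]

Occurrence 1 (position 1): no conditioning environment matches → elsewhere allophone [t].
Occurrence 2 (position 3): no conditioning environment matches → elsewhere allophone [t].
Occurrence 3 (position 8): between a vowel and a following unstressed vowel → [ɾ].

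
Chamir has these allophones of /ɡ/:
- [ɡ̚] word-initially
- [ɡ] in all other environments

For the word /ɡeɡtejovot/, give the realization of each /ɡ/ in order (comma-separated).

[ɡ̚], [ɡ]

Occurrence 1 (position 1): word-initially → [ɡ̚].
Occurrence 2 (position 3): no conditioning environment matches → elsewhere allophone [ɡ].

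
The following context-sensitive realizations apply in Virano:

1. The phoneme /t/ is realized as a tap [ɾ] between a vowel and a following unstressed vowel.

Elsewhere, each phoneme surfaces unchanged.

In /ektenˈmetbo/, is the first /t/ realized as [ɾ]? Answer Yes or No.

No

/t/ — between /k/ and /e/; rule 1 does not apply here → [t].
The actual realization is [t], not [ɾ].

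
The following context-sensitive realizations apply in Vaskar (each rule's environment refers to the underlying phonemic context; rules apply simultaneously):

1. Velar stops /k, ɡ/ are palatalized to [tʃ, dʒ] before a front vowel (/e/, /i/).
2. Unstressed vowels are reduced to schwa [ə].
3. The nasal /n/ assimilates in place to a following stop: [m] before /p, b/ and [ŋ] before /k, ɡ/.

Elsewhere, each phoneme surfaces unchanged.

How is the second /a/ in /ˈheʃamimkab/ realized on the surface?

/a/ meets the environment for rule 2 (in an unstressed syllable) → [ə].

[ə]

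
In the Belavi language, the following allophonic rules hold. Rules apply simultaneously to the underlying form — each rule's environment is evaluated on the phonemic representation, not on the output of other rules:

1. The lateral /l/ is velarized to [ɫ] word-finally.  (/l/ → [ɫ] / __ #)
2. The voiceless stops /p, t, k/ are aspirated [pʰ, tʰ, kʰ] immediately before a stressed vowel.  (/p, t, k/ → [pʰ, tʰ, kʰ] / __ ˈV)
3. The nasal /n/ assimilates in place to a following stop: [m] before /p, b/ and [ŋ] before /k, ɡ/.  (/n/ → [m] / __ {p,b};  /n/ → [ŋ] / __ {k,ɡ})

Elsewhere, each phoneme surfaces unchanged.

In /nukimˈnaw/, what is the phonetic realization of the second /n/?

[n]

/n/ (between /m/ and /a/): rule 3 targets it, but not before a labial or velar stop → unchanged [n].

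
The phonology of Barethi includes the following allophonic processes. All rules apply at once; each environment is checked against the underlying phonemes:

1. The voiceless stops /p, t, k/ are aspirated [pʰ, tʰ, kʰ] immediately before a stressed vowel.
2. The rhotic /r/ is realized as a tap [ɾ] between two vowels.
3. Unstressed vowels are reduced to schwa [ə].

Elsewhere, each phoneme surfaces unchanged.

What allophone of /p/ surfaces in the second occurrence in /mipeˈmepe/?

[p]

/p/ (between /e/ and /e/) is in the target of rule 1 but the environment (immediately before a stressed vowel) is not met → [p].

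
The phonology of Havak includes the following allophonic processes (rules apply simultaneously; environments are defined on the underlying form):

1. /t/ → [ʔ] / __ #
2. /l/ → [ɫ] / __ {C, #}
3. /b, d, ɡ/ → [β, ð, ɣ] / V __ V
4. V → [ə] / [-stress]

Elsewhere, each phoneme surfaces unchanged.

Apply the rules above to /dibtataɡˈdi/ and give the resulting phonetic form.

[dəbtətəɡˈdi]

/d/ — word-initial; rule 3 does not apply here → [d].
/i/ (between /d/ and /b/) occurs in an unstressed syllable → [ə] by rule 4.
/b/ (between /i/ and /t/) fails the environment for rule 3, so it stays [b].
/t/ (between /b/ and /a/) fails the environment for rule 1, so it stays [t].
Rule 4 applies to /a/ (between /t/ and /t/: in an unstressed syllable) → [ə].
/t/ (between /a/ and /a/) fails the environment for rule 1, so it stays [t].
/a/ — between /t/ and /ɡ/, in an unstressed syllable — surfaces as [ə] (rule 4).
/ɡ/ (between /a/ and /d/): rule 3 targets it, but not between two vowels → unchanged [ɡ].
/d/ (between /ɡ/ and /i/): rule 3 targets it, but not between two vowels → unchanged [d].
/i/ (word-final) is in the target of rule 4 but the environment (in an unstressed syllable) is not met → [i].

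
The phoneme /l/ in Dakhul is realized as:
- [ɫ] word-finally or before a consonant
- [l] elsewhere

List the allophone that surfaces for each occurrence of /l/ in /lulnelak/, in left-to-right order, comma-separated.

Occurrence 1 (position 1): no conditioning environment matches → elsewhere allophone [l].
Occurrence 2 (position 3): word-finally or before a consonant → [ɫ].
Occurrence 3 (position 6): no conditioning environment matches → elsewhere allophone [l].

[l], [ɫ], [l]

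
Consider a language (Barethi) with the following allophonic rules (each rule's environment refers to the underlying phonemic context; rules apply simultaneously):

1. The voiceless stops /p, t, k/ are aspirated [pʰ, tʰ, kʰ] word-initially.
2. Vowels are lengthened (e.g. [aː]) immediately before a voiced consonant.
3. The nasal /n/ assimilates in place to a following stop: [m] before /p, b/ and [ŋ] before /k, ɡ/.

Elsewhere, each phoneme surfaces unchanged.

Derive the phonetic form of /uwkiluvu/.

[uːwkiːluːvu]

Rule 2 applies to /u/ (word-initial: before a voiced consonant) → [uː].
/w/ (between /u/ and /k/): no rule targets it → [w].
/k/ — between /w/ and /i/; rule 1 does not apply here → [k].
/i/ — between /k/ and /l/, before a voiced consonant — surfaces as [iː] (rule 2).
/l/ (between /i/ and /u/) is unaffected → [l].
/u/ (between /l/ and /v/) occurs before a voiced consonant → [uː] by rule 2.
/v/ stays [v].
/u/ — word-final; rule 2 does not apply here → [u].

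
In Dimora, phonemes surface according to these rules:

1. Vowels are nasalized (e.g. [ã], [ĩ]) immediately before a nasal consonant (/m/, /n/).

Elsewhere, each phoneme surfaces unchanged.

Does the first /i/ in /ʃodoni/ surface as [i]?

Yes

/i/ (word-final): rule 1 targets it, but not before a nasal consonant → unchanged [i].
The actual realization is [i], which matches [i].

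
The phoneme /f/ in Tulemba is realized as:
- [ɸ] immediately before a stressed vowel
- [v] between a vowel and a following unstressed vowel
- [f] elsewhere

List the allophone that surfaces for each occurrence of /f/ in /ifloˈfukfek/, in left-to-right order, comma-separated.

Occurrence 1 (position 2): no conditioning environment matches → elsewhere allophone [f].
Occurrence 2 (position 5): immediately before a stressed vowel → [ɸ].
Occurrence 3 (position 8): no conditioning environment matches → elsewhere allophone [f].

[f], [ɸ], [f]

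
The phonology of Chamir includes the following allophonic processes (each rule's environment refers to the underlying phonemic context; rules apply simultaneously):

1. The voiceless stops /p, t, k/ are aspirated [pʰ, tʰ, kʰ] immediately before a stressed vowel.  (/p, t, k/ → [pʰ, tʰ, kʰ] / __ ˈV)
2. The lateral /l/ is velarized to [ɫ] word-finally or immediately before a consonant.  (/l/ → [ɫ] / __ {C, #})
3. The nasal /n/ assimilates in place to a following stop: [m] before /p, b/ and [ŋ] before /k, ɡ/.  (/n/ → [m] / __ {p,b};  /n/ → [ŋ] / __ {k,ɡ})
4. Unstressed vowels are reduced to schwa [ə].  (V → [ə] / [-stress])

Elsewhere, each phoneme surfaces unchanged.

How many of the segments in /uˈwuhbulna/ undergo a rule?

Segments that undergo a rule: /u/ → [ə] (rule 4); /u/ → [ə] (rule 4); /l/ → [ɫ] (rule 2); /a/ → [ə] (rule 4).
All other segments surface unchanged.

4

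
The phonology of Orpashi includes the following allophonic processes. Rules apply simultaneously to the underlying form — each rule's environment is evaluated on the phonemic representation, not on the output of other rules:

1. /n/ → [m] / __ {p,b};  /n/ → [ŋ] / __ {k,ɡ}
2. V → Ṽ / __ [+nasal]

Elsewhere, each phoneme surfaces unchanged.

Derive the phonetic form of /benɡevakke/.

/b/ (word-initial): no rule targets it → [b].
/e/ — between /b/ and /n/, before a nasal consonant — surfaces as [ẽ] (rule 2).
Rule 1 applies to /n/ (between /e/ and /ɡ/: before a labial or velar stop) → [ŋ].
/ɡ/ stays [ɡ].
/e/ (between /ɡ/ and /v/) is in the target of rule 2 but the environment (before a nasal consonant) is not met → [e].
/v/ — not in any rule's target class → [v].
/a/ (between /v/ and /k/): rule 2 targets it, but not before a nasal consonant → unchanged [a].
/k/ (between /a/ and /k/) is unaffected → [k].
/k/ — not in any rule's target class → [k].
/e/ (word-final) is in the target of rule 2 but the environment (before a nasal consonant) is not met → [e].

[bẽŋɡevakke]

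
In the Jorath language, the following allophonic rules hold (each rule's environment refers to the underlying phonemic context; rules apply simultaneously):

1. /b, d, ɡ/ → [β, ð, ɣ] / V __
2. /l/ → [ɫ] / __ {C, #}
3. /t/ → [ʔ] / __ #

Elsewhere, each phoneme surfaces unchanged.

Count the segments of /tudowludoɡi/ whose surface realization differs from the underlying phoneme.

Segments that undergo a rule: /d/ → [ð] (rule 1); /d/ → [ð] (rule 1); /ɡ/ → [ɣ] (rule 1).
All other segments surface unchanged.

3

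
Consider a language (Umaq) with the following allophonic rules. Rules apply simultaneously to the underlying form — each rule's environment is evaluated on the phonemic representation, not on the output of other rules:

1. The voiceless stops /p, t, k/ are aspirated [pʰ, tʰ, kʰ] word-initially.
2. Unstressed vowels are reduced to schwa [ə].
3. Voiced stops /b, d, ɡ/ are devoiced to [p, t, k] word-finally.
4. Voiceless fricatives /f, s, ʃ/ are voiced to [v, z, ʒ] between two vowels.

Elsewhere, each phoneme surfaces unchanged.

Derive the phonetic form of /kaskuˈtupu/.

/k/ (word-initial): word-initially, so rule 1 applies → [kʰ].
/a/ (between /k/ and /s/) occurs in an unstressed syllable → [ə] by rule 2.
/s/ (between /a/ and /k/) is in the target of rule 4 but the environment (between two vowels) is not met → [s].
/k/ (between /s/ and /u/) is in the target of rule 1 but the environment (word-initially) is not met → [k].
/u/ — between /k/ and /t/, in an unstressed syllable — surfaces as [ə] (rule 2).
/t/ (between /u/ and /u/) is in the target of rule 1 but the environment (word-initially) is not met → [t].
/u/ (between /t/ and /p/): rule 2 targets it, but not in an unstressed syllable → unchanged [u].
/p/ (between /u/ and /u/) fails the environment for rule 1, so it stays [p].
/u/ — word-final, in an unstressed syllable — surfaces as [ə] (rule 2).

[kʰəskəˈtupə]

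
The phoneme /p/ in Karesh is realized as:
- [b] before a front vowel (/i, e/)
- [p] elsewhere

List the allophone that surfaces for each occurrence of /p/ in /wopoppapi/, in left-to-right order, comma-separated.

[p], [p], [p], [b]

Occurrence 1 (position 3): no conditioning environment matches → elsewhere allophone [p].
Occurrence 2 (position 5): no conditioning environment matches → elsewhere allophone [p].
Occurrence 3 (position 6): no conditioning environment matches → elsewhere allophone [p].
Occurrence 4 (position 8): before a front vowel (/i, e/) → [b].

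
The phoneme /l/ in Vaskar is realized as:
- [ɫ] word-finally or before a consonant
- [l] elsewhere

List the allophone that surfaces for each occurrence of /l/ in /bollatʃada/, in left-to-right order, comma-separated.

Occurrence 1 (position 3): word-finally or before a consonant → [ɫ].
Occurrence 2 (position 4): no conditioning environment matches → elsewhere allophone [l].

[ɫ], [l]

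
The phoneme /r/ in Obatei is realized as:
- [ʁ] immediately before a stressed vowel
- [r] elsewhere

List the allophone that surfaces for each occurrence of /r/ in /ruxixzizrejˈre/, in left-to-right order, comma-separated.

[r], [r], [ʁ]

Occurrence 1 (position 1): no conditioning environment matches → elsewhere allophone [r].
Occurrence 2 (position 9): no conditioning environment matches → elsewhere allophone [r].
Occurrence 3 (position 12): immediately before a stressed vowel → [ʁ].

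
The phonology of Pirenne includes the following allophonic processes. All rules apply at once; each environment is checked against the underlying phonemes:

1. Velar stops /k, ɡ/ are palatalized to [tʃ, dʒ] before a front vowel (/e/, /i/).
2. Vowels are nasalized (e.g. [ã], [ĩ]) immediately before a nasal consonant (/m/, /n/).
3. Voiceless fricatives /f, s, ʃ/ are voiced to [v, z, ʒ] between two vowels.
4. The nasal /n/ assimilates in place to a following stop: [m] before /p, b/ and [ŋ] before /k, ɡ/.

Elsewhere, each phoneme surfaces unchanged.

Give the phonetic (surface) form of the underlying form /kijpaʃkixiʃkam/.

/k/ — word-initial, before a front vowel — surfaces as [tʃ] (rule 1).
/i/ — between /k/ and /j/; rule 2 does not apply here → [i].
/j/ (between /i/ and /p/) is unaffected → [j].
/p/ — not in any rule's target class → [p].
/a/ — between /p/ and /ʃ/; rule 2 does not apply here → [a].
/ʃ/ (between /a/ and /k/) is in the target of rule 3 but the environment (between two vowels) is not met → [ʃ].
/k/ meets the environment for rule 1 (before a front vowel) → [tʃ].
/i/ (between /k/ and /x/) is in the target of rule 2 but the environment (before a nasal consonant) is not met → [i].
/x/ — not in any rule's target class → [x].
/i/ (between /x/ and /ʃ/): rule 2 targets it, but not before a nasal consonant → unchanged [i].
/ʃ/ (between /i/ and /k/) is in the target of rule 3 but the environment (between two vowels) is not met → [ʃ].
/k/ (between /ʃ/ and /a/): rule 1 targets it, but not before a front vowel → unchanged [k].
/a/ — between /k/ and /m/, before a nasal consonant — surfaces as [ã] (rule 2).
/m/ (word-final): no rule targets it → [m].

[tʃijpaʃtʃixiʃkãm]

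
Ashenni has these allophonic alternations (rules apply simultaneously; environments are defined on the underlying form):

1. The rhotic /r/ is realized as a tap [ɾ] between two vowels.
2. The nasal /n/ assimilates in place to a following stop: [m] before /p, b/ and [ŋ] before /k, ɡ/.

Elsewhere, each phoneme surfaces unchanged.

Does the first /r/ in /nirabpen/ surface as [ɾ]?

Yes

Rule 1 applies to /r/ (between /i/ and /a/: between two vowels) → [ɾ].
The actual realization is [ɾ], which matches [ɾ].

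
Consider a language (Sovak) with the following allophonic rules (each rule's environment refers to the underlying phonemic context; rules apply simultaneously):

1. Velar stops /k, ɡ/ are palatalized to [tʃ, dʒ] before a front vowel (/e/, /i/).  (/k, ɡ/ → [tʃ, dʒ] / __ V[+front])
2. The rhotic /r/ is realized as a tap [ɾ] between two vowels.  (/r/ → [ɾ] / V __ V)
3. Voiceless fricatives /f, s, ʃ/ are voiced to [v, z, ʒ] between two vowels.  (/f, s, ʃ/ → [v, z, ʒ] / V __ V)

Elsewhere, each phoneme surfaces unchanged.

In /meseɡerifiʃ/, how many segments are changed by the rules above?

Segments that undergo a rule: /s/ → [z] (rule 3); /ɡ/ → [dʒ] (rule 1); /r/ → [ɾ] (rule 2); /f/ → [v] (rule 3).
All other segments surface unchanged.

4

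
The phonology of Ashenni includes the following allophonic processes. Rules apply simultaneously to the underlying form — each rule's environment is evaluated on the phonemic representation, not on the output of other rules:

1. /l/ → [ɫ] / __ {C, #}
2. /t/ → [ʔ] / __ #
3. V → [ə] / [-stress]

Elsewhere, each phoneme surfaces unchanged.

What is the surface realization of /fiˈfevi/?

[fəˈfevə]

/f/ stays [f].
/i/ — between /f/ and /f/, in an unstressed syllable — surfaces as [ə] (rule 3).
/f/ — not in any rule's target class → [f].
/e/ (between /f/ and /v/) fails the environment for rule 3, so it stays [e].
/v/ (between /e/ and /i/): no rule targets it → [v].
Rule 3 applies to /i/ (word-final: in an unstressed syllable) → [ə].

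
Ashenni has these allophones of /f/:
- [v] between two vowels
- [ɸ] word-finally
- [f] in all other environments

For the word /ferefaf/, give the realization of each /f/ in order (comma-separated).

[f], [v], [ɸ]

Occurrence 1 (position 1): no conditioning environment matches → elsewhere allophone [f].
Occurrence 2 (position 5): between two vowels → [v].
Occurrence 3 (position 7): word-finally → [ɸ].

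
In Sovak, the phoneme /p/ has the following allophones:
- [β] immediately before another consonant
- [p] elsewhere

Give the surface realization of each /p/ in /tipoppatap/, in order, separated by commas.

[p], [β], [p], [p]

Occurrence 1 (position 3): no conditioning environment matches → elsewhere allophone [p].
Occurrence 2 (position 5): immediately before another consonant → [β].
Occurrence 3 (position 6): no conditioning environment matches → elsewhere allophone [p].
Occurrence 4 (position 10): no conditioning environment matches → elsewhere allophone [p].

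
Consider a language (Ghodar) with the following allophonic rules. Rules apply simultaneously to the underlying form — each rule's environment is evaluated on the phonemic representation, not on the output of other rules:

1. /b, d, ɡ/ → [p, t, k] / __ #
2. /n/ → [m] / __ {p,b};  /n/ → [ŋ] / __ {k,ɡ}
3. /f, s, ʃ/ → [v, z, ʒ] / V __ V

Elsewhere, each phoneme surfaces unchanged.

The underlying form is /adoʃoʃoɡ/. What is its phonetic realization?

[adoʒoʒok]

/a/ — not in any rule's target class → [a].
/d/ (between /a/ and /o/) is in the target of rule 1 but the environment (word-finally) is not met → [d].
/o/ (between /d/ and /ʃ/): no rule targets it → [o].
Rule 3 applies to /ʃ/ (between /o/ and /o/: between two vowels) → [ʒ].
/o/ — not in any rule's target class → [o].
/ʃ/ (between /o/ and /o/) occurs between two vowels → [ʒ] by rule 3.
/o/ (between /ʃ/ and /ɡ/): no rule targets it → [o].
/ɡ/ — word-final, word-finally — surfaces as [k] (rule 1).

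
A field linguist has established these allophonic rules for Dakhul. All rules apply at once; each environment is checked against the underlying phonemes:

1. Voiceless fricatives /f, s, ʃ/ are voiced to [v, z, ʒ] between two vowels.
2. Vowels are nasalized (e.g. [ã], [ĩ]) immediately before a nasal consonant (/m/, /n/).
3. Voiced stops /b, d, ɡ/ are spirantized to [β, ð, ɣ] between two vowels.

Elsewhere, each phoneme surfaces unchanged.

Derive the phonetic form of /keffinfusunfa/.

/e/ — between /k/ and /f/; rule 2 does not apply here → [e].
/f/ (between /e/ and /f/) is in the target of rule 1 but the environment (between two vowels) is not met → [f].
/f/ (between /f/ and /i/) is in the target of rule 1 but the environment (between two vowels) is not met → [f].
/i/ (between /f/ and /n/) occurs before a nasal consonant → [ĩ] by rule 2.
/f/ — between /n/ and /u/; rule 1 does not apply here → [f].
/u/ (between /f/ and /s/) fails the environment for rule 2, so it stays [u].
Rule 1 applies to /s/ (between /u/ and /u/: between two vowels) → [z].
/u/ — between /s/ and /n/, before a nasal consonant — surfaces as [ũ] (rule 2).
/f/ (between /n/ and /a/) fails the environment for rule 1, so it stays [f].
/a/ (word-final): rule 2 targets it, but not before a nasal consonant → unchanged [a].

[keffĩnfuzũnfa]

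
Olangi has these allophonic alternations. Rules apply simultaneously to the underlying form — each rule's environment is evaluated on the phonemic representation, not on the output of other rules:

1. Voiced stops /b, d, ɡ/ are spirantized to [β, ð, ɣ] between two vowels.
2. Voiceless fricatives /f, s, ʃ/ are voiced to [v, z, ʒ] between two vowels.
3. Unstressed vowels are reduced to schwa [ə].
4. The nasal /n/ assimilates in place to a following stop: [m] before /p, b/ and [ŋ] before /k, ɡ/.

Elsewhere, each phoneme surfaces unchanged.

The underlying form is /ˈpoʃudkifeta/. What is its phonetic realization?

[ˈpoʒədkəvətə]

/p/ (word-initial) is unaffected → [p].
/o/ — between /p/ and /ʃ/; rule 3 does not apply here → [o].
/ʃ/ — between /o/ and /u/, between two vowels — surfaces as [ʒ] (rule 2).
Rule 3 applies to /u/ (between /ʃ/ and /d/: in an unstressed syllable) → [ə].
/d/ — between /u/ and /k/; rule 1 does not apply here → [d].
/k/ stays [k].
/i/ meets the environment for rule 3 (in an unstressed syllable) → [ə].
/f/ — between /i/ and /e/, between two vowels — surfaces as [v] (rule 2).
/e/ meets the environment for rule 3 (in an unstressed syllable) → [ə].
/t/ — not in any rule's target class → [t].
/a/ — word-final, in an unstressed syllable — surfaces as [ə] (rule 3).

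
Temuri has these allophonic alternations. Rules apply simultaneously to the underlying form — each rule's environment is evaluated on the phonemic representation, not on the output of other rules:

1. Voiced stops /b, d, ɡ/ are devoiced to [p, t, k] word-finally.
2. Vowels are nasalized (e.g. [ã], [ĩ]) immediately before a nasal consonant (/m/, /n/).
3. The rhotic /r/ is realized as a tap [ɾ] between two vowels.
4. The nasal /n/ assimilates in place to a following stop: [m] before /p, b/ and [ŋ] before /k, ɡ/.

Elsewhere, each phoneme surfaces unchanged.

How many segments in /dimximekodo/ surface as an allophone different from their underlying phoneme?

2

Segments that undergo a rule: /i/ → [ĩ] (rule 2); /i/ → [ĩ] (rule 2).
All other segments surface unchanged.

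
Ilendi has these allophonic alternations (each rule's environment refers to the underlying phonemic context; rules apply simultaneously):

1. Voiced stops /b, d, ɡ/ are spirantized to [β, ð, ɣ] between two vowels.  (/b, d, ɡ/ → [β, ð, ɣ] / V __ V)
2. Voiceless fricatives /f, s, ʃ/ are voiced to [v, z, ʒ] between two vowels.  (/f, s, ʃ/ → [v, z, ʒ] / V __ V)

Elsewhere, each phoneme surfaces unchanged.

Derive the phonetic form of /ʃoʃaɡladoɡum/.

[ʃoʒaɡlaðoɣum]

/ʃ/ (word-initial): rule 2 targets it, but not between two vowels → unchanged [ʃ].
/o/ stays [o].
Rule 2 applies to /ʃ/ (between /o/ and /a/: between two vowels) → [ʒ].
/a/ — not in any rule's target class → [a].
/ɡ/ (between /a/ and /l/) fails the environment for rule 1, so it stays [ɡ].
/l/ stays [l].
/a/ (between /l/ and /d/) is unaffected → [a].
/d/ — between /a/ and /o/, between two vowels — surfaces as [ð] (rule 1).
/o/ (between /d/ and /ɡ/) is unaffected → [o].
/ɡ/ (between /o/ and /u/): between two vowels, so rule 1 applies → [ɣ].
/u/ (between /ɡ/ and /m/) is unaffected → [u].
/m/ stays [m].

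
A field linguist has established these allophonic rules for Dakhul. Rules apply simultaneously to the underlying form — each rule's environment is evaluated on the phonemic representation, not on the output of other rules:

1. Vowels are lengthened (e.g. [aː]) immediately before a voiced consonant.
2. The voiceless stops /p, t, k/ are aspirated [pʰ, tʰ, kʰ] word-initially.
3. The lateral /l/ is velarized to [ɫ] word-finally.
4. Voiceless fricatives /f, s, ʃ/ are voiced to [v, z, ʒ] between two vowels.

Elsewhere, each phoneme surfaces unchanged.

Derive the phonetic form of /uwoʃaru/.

[uːwoʒaːru]

/u/ (word-initial) occurs before a voiced consonant → [uː] by rule 1.
/w/ stays [w].
/o/ (between /w/ and /ʃ/): rule 1 targets it, but not before a voiced consonant → unchanged [o].
/ʃ/ (between /o/ and /a/): between two vowels, so rule 4 applies → [ʒ].
/a/ — between /ʃ/ and /r/, before a voiced consonant — surfaces as [aː] (rule 1).
/r/ — not in any rule's target class → [r].
/u/ (word-final) fails the environment for rule 1, so it stays [u].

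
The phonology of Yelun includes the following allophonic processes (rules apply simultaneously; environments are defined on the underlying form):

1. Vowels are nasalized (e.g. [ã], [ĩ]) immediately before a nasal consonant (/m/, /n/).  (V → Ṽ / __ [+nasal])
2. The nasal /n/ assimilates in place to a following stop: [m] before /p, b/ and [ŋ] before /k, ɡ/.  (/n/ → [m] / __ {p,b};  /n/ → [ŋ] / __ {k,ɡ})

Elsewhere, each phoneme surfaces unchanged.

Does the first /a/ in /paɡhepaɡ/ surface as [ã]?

/a/ (between /p/ and /ɡ/) fails the environment for rule 1, so it stays [a].
The actual realization is [a], not [ã].

No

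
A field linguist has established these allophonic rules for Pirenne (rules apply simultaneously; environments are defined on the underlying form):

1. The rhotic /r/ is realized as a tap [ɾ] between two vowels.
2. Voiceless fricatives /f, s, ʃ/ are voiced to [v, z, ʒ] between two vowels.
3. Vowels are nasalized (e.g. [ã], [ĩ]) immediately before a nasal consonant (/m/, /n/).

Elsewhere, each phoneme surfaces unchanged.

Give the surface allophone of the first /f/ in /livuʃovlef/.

[f]

/f/ — word-final; rule 2 does not apply here → [f].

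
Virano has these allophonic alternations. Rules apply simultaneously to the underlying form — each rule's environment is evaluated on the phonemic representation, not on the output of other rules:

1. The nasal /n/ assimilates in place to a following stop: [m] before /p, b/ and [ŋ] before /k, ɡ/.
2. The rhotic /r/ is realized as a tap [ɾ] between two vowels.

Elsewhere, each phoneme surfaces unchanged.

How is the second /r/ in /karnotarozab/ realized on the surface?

/r/ (between /a/ and /o/): between two vowels, so rule 2 applies → [ɾ].

[ɾ]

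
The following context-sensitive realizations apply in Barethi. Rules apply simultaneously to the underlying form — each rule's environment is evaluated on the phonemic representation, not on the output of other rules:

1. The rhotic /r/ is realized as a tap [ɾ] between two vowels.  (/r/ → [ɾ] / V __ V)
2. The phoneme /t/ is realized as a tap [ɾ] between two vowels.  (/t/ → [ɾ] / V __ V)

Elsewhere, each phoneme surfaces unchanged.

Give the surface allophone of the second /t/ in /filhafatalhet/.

[t]

/t/ — word-final; rule 2 does not apply here → [t].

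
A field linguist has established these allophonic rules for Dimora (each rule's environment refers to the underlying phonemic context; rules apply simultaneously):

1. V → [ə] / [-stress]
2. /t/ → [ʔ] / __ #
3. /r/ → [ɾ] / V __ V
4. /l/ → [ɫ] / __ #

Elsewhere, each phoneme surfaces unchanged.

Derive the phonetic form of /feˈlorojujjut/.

[fəˈloɾəjəjjəʔ]

/f/ — not in any rule's target class → [f].
/e/ (between /f/ and /l/): in an unstressed syllable, so rule 1 applies → [ə].
/l/ (between /e/ and /o/) fails the environment for rule 4, so it stays [l].
/o/ — between /l/ and /r/; rule 1 does not apply here → [o].
/r/ — between /o/ and /o/, between two vowels — surfaces as [ɾ] (rule 3).
/o/ (between /r/ and /j/): in an unstressed syllable, so rule 1 applies → [ə].
/j/ (between /o/ and /u/): no rule targets it → [j].
Rule 1 applies to /u/ (between /j/ and /j/: in an unstressed syllable) → [ə].
/j/ (between /u/ and /j/) is unaffected → [j].
/j/ stays [j].
/u/ (between /j/ and /t/) occurs in an unstressed syllable → [ə] by rule 1.
Rule 2 applies to /t/ (word-final: word-finally) → [ʔ].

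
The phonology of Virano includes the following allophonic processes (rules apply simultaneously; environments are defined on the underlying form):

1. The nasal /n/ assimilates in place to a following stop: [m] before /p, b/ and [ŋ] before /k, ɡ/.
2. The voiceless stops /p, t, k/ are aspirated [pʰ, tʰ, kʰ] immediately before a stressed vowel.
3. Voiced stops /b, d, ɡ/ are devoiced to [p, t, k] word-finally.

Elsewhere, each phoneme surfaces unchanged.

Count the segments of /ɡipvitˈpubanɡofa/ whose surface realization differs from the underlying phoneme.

Segments that undergo a rule: /p/ → [pʰ] (rule 2); /n/ → [ŋ] (rule 1).
All other segments surface unchanged.

2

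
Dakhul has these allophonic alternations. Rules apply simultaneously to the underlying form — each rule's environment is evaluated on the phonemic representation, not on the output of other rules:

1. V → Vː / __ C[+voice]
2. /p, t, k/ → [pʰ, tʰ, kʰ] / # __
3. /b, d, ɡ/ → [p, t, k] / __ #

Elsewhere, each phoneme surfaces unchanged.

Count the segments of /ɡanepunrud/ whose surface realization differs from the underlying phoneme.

Segments that undergo a rule: /a/ → [aː] (rule 1); /u/ → [uː] (rule 1); /u/ → [uː] (rule 1); /d/ → [t] (rule 3).
All other segments surface unchanged.

4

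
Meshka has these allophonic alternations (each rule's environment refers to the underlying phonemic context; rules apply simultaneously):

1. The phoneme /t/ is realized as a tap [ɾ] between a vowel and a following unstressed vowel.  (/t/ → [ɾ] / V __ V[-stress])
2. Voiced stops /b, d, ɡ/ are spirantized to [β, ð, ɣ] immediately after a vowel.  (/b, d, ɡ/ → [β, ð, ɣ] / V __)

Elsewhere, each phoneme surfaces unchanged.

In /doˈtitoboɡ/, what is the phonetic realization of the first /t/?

/t/ (between /o/ and /i/) fails the environment for rule 1, so it stays [t].

[t]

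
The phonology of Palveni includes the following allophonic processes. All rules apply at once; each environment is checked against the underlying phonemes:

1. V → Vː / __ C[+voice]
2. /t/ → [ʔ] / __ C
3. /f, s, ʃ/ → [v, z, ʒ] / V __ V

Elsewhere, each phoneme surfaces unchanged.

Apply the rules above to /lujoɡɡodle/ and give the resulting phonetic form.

/l/ (word-initial): no rule targets it → [l].
/u/ meets the environment for rule 1 (before a voiced consonant) → [uː].
/j/ (between /u/ and /o/): no rule targets it → [j].
/o/ (between /j/ and /ɡ/) occurs before a voiced consonant → [oː] by rule 1.
/ɡ/ — not in any rule's target class → [ɡ].
/ɡ/ (between /ɡ/ and /o/) is unaffected → [ɡ].
/o/ — between /ɡ/ and /d/, before a voiced consonant — surfaces as [oː] (rule 1).
/d/ (between /o/ and /l/) is unaffected → [d].
/l/ (between /d/ and /e/) is unaffected → [l].
/e/ (word-final) fails the environment for rule 1, so it stays [e].

[luːjoːɡɡoːdle]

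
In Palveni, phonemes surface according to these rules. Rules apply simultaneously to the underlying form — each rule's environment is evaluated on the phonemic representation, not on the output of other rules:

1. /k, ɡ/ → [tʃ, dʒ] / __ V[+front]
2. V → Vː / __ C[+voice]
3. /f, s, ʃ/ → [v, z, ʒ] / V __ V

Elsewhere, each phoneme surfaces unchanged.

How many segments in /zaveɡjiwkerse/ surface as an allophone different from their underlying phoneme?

Segments that undergo a rule: /a/ → [aː] (rule 2); /e/ → [eː] (rule 2); /i/ → [iː] (rule 2); /k/ → [tʃ] (rule 1); /e/ → [eː] (rule 2).
All other segments surface unchanged.

5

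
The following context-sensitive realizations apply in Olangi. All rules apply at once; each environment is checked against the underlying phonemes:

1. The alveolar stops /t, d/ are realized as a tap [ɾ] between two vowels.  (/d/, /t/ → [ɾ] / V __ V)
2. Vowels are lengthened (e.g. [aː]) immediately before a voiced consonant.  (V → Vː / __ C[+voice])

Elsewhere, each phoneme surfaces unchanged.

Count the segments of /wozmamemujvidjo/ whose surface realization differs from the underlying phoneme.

Segments that undergo a rule: /o/ → [oː] (rule 2); /a/ → [aː] (rule 2); /e/ → [eː] (rule 2); /u/ → [uː] (rule 2); /i/ → [iː] (rule 2).
All other segments surface unchanged.

5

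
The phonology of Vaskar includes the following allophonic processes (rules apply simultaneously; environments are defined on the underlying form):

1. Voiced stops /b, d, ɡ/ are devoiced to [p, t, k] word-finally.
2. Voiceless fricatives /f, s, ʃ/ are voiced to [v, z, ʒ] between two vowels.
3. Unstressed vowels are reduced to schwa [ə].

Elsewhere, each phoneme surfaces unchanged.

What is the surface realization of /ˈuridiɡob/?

[ˈurədəɡəp]

/u/ (word-initial) is in the target of rule 3 but the environment (in an unstressed syllable) is not met → [u].
/r/ (between /u/ and /i/): no rule targets it → [r].
/i/ (between /r/ and /d/) occurs in an unstressed syllable → [ə] by rule 3.
/d/ (between /i/ and /i/) fails the environment for rule 1, so it stays [d].
/i/ (between /d/ and /ɡ/): in an unstressed syllable, so rule 3 applies → [ə].
/ɡ/ — between /i/ and /o/; rule 1 does not apply here → [ɡ].
/o/ — between /ɡ/ and /b/, in an unstressed syllable — surfaces as [ə] (rule 3).
Rule 1 applies to /b/ (word-final: word-finally) → [p].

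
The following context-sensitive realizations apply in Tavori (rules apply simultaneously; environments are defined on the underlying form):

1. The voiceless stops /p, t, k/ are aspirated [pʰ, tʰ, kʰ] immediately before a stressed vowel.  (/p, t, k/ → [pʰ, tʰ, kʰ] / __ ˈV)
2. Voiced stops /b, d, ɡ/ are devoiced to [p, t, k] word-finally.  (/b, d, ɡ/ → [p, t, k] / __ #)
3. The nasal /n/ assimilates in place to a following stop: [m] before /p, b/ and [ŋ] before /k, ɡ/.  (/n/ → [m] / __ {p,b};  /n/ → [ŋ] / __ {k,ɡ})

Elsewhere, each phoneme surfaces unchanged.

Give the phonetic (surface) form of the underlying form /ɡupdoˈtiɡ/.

[ɡupdoˈtʰik]

/ɡ/ (word-initial) is in the target of rule 2 but the environment (word-finally) is not met → [ɡ].
/u/ — not in any rule's target class → [u].
/p/ — between /u/ and /d/; rule 1 does not apply here → [p].
/d/ (between /p/ and /o/) is in the target of rule 2 but the environment (word-finally) is not met → [d].
/o/ (between /d/ and /t/) is unaffected → [o].
/t/ meets the environment for rule 1 (immediately before a stressed vowel) → [tʰ].
/i/ — not in any rule's target class → [i].
/ɡ/ (word-final) occurs word-finally → [k] by rule 2.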